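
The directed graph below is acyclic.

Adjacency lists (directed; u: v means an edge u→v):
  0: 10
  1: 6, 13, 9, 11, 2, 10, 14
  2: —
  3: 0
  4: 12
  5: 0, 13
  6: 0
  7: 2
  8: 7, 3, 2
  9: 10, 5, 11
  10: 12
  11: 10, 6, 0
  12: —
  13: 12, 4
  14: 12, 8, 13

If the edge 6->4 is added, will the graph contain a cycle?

No

Adding 6→4 creates a cycle iff 4 can already reach 6.
Explore from 4: no path reaches 6. The graph stays acyclic.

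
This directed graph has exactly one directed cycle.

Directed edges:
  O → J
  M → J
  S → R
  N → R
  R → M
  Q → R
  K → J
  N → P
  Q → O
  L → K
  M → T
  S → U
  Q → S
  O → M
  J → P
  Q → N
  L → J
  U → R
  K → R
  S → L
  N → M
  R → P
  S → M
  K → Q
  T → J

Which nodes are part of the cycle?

DFS with gray/black marking from S:
S gray
  U gray
    R gray
      M gray
        J gray
          P gray
          P black
        J black
        T gray
          T→J: J black — skip
        T black
      M black
      R→P: P black — skip
    R black
  U black
  S→M: M black — skip
  L gray
    K gray
      K→J: J black — skip
      K→R: R black — skip
      Q gray
        Q→S: S is gray → back edge
Back edge closes the cycle S → L → K → Q → S; its vertices are {K, L, Q, S}.

K, L, Q, S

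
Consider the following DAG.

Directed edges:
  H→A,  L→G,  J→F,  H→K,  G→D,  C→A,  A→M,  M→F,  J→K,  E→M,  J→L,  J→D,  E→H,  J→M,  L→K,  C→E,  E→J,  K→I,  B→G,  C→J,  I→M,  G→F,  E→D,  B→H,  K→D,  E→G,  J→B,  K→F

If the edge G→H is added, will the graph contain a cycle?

Adding G→H creates a cycle iff H can already reach G.
Explore from H: no path reaches G. The graph stays acyclic.

No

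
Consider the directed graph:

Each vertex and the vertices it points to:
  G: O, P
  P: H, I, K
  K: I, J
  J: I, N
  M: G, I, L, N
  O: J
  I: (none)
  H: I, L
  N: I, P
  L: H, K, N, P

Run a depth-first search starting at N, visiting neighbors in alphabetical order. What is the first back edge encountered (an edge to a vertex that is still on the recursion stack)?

DFS from N (visiting neighbors in alphabetical order); mark gray on enter, black on exit:
N gray
  I gray
  I black
  P gray
    H gray
      H→I: I black — skip
      L gray
        L→H: H is gray → back edge
First back edge: L → H.

L->H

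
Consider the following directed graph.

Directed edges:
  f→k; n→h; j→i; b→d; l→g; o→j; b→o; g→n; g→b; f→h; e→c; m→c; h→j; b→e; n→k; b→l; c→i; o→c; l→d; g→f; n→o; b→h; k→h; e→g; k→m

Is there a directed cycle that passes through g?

g is on a cycle iff g can reach itself via ≥1 edge.
g → b → e → g — yes.

Yes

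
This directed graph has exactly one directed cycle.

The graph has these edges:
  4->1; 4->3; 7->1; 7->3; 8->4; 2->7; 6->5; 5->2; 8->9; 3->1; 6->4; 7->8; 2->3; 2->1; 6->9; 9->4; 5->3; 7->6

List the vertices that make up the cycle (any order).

DFS with gray/black marking from 7:
7 gray
  1 gray
  1 black
  8 gray
    9 gray
      4 gray
        4→1: 1 black — skip
        3 gray
          3→1: 1 black — skip
        3 black
      4 black
    9 black
    8→4: 4 black — skip
  8 black
  7→3: 3 black — skip
  6 gray
    6→9: 9 black — skip
    6→4: 4 black — skip
    5 gray
      5→3: 3 black — skip
      2 gray
        2→3: 3 black — skip
        2→1: 1 black — skip
        2→7: 7 is gray → back edge
Back edge closes the cycle 7 → 6 → 5 → 2 → 7; its vertices are {2, 5, 6, 7}.

2, 5, 6, 7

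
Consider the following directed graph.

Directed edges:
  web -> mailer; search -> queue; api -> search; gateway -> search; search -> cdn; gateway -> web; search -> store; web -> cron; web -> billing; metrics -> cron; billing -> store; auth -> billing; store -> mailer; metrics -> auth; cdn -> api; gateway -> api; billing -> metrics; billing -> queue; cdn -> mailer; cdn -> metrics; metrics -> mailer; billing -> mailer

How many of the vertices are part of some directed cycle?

A vertex is on a directed cycle iff it belongs to a strongly connected component of size ≥ 2 (or has a self-loop).
The vertices on cycles are {api, cdn, auth, search, billing, metrics} — 6 in total.

6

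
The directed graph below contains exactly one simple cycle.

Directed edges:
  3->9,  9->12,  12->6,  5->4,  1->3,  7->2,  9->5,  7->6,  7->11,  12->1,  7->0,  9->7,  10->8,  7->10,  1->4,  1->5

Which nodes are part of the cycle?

DFS with gray/black marking from 9:
9 gray
  12 gray
    6 gray
    6 black
    1 gray
      4 gray
      4 black
      3 gray
        3→9: 9 is gray → back edge
Back edge closes the cycle 9 → 12 → 1 → 3 → 9; its vertices are {1, 3, 9, 12}.

1, 3, 9, 12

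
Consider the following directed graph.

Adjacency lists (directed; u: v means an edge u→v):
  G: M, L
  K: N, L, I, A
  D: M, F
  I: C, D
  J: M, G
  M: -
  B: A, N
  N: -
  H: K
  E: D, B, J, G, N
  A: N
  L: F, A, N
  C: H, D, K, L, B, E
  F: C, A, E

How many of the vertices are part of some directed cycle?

10

A vertex is on a directed cycle iff it belongs to a strongly connected component of size ≥ 2 (or has a self-loop).
The vertices on cycles are {C, D, E, F, G, H, I, J, K, L} — 10 in total.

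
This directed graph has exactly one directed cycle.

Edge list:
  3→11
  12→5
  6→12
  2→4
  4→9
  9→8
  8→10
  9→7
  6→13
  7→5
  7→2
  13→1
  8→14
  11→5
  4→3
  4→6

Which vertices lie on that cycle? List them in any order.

2, 4, 7, 9

DFS with gray/black marking from 4:
4 gray
  3 gray
    11 gray
      5 gray
      5 black
    11 black
  3 black
  9 gray
    8 gray
      10 gray
      10 black
      14 gray
      14 black
    8 black
    7 gray
      7→5: 5 black — skip
      2 gray
        2→4: 4 is gray → back edge
Back edge closes the cycle 4 → 9 → 7 → 2 → 4; its vertices are {2, 4, 7, 9}.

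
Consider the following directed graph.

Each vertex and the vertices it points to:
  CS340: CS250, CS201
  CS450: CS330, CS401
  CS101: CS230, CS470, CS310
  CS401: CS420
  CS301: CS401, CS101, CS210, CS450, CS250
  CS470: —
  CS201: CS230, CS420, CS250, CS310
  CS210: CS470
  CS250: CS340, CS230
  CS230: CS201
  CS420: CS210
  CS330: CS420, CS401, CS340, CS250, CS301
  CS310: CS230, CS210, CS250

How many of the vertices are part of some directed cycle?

A vertex is on a directed cycle iff it belongs to a strongly connected component of size ≥ 2 (or has a self-loop).
The vertices on cycles are {CS201, CS230, CS250, CS301, CS310, CS330, CS340, CS450} — 8 in total.

8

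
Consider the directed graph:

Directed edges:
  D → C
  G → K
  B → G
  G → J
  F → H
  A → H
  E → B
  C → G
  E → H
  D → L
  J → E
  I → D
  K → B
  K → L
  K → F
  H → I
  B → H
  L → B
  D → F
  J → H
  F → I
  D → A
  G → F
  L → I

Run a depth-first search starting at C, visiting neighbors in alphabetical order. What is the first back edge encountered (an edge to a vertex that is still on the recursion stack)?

A->H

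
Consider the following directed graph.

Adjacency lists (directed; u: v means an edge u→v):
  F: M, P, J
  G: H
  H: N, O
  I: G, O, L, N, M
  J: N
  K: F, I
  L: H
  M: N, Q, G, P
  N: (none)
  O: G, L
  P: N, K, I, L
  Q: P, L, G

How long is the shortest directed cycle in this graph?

3

For each vertex v, BFS finds the shortest path from v back to v.
The shortest such closed walk is K → F → P → K, length 3.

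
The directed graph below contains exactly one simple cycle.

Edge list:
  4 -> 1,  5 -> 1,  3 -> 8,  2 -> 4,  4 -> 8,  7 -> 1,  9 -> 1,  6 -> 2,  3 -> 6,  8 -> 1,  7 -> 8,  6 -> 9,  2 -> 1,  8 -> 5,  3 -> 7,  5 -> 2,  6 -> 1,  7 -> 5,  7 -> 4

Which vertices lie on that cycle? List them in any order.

2, 4, 5, 8

DFS with gray/black marking from 5:
5 gray
  2 gray
    4 gray
      8 gray
        8→5: 5 is gray → back edge
Back edge closes the cycle 5 → 2 → 4 → 8 → 5; its vertices are {2, 4, 5, 8}.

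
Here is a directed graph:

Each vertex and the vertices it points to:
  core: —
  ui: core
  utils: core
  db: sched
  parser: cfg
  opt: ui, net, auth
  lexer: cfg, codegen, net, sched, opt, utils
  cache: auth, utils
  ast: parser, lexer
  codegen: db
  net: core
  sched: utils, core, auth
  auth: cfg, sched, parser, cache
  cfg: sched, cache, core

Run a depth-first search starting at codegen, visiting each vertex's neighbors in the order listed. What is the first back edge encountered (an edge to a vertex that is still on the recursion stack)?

cfg->sched

DFS from codegen (visiting each vertex's neighbors in the order listed); mark gray on enter, black on exit:
codegen gray
  db gray
    sched gray
      utils gray
        core gray
        core black
      utils black
      sched→core: core black — skip
      auth gray
        cfg gray
          cfg→sched: sched is gray → back edge
First back edge: cfg → sched.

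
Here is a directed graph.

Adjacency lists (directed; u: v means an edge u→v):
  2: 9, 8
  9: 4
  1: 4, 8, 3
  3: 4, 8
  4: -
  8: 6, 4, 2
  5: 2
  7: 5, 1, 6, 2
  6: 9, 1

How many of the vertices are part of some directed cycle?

5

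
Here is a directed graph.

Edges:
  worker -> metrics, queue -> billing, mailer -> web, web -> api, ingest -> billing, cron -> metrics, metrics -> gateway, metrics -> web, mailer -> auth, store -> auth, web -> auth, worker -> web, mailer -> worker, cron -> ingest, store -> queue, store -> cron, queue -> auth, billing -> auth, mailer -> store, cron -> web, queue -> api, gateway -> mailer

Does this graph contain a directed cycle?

Yes

DFS with white/gray/black marking, starting from queue:
queue gray
  api gray
  api black
  auth gray
  auth black
  billing gray
    billing→auth: auth black — skip
  billing black
queue black
worker gray
  web gray
    web→auth: auth black — skip
    web→api: api black — skip
  web black
  metrics gray
    gateway gray
      mailer gray
        mailer→worker: worker is gray → back edge
Back edge found, so a cycle exists: worker → metrics → gateway → mailer → worker.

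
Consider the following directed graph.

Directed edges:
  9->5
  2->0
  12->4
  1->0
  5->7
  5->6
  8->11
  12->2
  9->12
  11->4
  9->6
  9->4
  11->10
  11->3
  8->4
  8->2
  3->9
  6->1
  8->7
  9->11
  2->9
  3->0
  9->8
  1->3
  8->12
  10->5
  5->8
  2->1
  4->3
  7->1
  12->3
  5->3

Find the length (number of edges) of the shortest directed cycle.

For each vertex v, BFS finds the shortest path from v back to v.
The shortest such closed walk is 9 → 4 → 3 → 9, length 3.

3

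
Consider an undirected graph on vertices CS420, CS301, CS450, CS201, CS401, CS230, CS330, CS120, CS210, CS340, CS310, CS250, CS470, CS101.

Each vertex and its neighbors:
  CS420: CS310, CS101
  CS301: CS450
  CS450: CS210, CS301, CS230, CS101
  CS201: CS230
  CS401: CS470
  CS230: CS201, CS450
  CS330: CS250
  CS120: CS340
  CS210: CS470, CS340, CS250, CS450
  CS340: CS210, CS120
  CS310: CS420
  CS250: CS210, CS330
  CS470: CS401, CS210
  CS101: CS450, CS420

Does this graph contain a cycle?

No

DFS, tracking each vertex's parent; an edge to a visited non-parent vertex closes a cycle.
Start from CS470:
visit CS470 (parent –)
  visit CS401 (parent CS470)
    CS401–CS470: parent, skip
  visit CS210 (parent CS470)
    CS210–CS470: parent, skip
    visit CS340 (parent CS210)
      CS340–CS210: parent, skip
      visit CS120 (parent CS340)
        CS120–CS340: parent, skip
    visit CS250 (parent CS210)
      CS250–CS210: parent, skip
      visit CS330 (parent CS250)
        CS330–CS250: parent, skip
    visit CS450 (parent CS210)
      CS450–CS210: parent, skip
      visit CS301 (parent CS450)
        CS301–CS450: parent, skip
      visit CS230 (parent CS450)
        visit CS201 (parent CS230)
          CS201–CS230: parent, skip
        CS230–CS450: parent, skip
      visit CS101 (parent CS450)
        CS101–CS450: parent, skip
        visit CS420 (parent CS101)
          visit CS310 (parent CS420)
            CS310–CS420: parent, skip
          CS420–CS101: parent, skip
No non-parent visited neighbor found — the graph is a forest.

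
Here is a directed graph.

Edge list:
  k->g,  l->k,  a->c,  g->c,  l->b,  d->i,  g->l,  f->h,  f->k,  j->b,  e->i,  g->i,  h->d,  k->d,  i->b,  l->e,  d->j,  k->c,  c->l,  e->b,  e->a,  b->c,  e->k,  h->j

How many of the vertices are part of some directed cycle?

A vertex is on a directed cycle iff it belongs to a strongly connected component of size ≥ 2 (or has a self-loop).
The vertices on cycles are {a, b, c, d, e, g, i, j, k, l} — 10 in total.

10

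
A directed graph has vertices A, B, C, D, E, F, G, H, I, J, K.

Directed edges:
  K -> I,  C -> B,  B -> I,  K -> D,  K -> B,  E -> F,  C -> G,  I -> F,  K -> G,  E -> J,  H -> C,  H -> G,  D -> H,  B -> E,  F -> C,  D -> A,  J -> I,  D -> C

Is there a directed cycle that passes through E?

E is on a cycle iff E can reach itself via ≥1 edge.
E → F → C → B → E — yes.

Yes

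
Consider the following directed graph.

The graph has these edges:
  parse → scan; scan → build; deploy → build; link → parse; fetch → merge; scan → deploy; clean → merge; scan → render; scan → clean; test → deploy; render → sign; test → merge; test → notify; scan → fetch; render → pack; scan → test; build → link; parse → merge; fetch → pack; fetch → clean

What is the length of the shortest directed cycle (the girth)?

For each vertex v, BFS finds the shortest path from v back to v.
The shortest such closed walk is scan → build → link → parse → scan, length 4.

4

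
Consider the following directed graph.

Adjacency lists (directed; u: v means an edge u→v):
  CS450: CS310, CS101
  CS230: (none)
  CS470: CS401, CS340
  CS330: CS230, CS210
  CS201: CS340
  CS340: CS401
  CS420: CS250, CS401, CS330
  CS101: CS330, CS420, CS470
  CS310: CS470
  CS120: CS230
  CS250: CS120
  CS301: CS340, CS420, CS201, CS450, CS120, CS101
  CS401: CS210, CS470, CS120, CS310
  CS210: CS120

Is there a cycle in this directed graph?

DFS with white/gray/black marking, starting from CS230:
CS230 gray
CS230 black
CS450 gray
  CS310 gray
    CS470 gray
      CS401 gray
        CS210 gray
          CS120 gray
            CS120→CS230: CS230 black — skip
          CS120 black
        CS210 black
        CS401→CS470: CS470 is gray → back edge
Back edge found, so a cycle exists: CS470 → CS401 → CS470.

Yes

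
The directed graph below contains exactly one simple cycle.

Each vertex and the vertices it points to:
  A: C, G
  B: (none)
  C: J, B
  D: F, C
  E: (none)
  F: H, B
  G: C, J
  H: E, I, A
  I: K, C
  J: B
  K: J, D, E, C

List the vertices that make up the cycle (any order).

D, F, H, I, K

DFS with gray/black marking from H:
H gray
  E gray
  E black
  I gray
    K gray
      J gray
        B gray
        B black
      J black
      D gray
        F gray
          F→H: H is gray → back edge
Back edge closes the cycle H → I → K → D → F → H; its vertices are {D, F, H, I, K}.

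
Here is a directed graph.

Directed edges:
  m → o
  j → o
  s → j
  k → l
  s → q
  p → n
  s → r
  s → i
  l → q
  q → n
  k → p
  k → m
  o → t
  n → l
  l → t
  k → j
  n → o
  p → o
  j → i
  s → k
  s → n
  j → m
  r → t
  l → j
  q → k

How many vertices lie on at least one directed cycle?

5

A vertex is on a directed cycle iff it belongs to a strongly connected component of size ≥ 2 (or has a self-loop).
The vertices on cycles are {k, l, n, p, q} — 5 in total.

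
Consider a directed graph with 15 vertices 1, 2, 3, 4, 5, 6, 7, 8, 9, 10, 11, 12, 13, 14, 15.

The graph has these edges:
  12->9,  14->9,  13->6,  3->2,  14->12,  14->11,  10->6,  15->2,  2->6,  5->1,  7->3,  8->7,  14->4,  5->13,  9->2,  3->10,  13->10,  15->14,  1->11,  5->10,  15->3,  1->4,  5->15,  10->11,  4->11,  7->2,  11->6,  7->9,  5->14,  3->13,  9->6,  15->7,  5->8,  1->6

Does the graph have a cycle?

DFS with white/gray/black marking, starting from 7:
7 gray
  2 gray
    6 gray
    6 black
  2 black
  3 gray
    10 gray
      10→6: 6 black — skip
      11 gray
        11→6: 6 black — skip
      11 black
    10 black
    13 gray
      13→6: 6 black — skip
      13→10: 10 black — skip
    13 black
    3→2: 2 black — skip
  3 black
  9 gray
    9→6: 6 black — skip
    9→2: 2 black — skip
  9 black
7 black
1 gray
  4 gray
    4→11: 11 black — skip
  4 black
  1→11: 11 black — skip
  1→6: 6 black — skip
1 black
5 gray
  5→1: 1 black — skip
  8 gray
    8→7: 7 black — skip
  8 black
  15 gray
    14 gray
      14→9: 9 black — skip
      14→11: 11 black — skip
      14→4: 4 black — skip
      12 gray
        12→9: 9 black — skip
      12 black
    14 black
    15→3: 3 black — skip
    15→7: 7 black — skip
    15→2: 2 black — skip
  15 black
  5→14: 14 black — skip
  5→10: 10 black — skip
  5→13: 13 black — skip
5 black
Every edge goes to a white or black vertex — no back edge, so the graph is acyclic.

No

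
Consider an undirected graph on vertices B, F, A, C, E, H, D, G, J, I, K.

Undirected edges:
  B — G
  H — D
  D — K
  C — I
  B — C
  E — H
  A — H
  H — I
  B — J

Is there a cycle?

No

DFS, tracking each vertex's parent; an edge to a visited non-parent vertex closes a cycle.
Start from I:
visit I (parent –)
  visit H (parent I)
    H–I: parent, skip
    visit E (parent H)
      E–H: parent, skip
    visit A (parent H)
      A–H: parent, skip
    visit D (parent H)
      visit K (parent D)
        K–D: parent, skip
      D–H: parent, skip
  visit C (parent I)
    C–I: parent, skip
    visit B (parent C)
      visit G (parent B)
        G–B: parent, skip
      visit J (parent B)
        J–B: parent, skip
      B–C: parent, skip
visit F (parent –)
No non-parent visited neighbor found — the graph is a forest.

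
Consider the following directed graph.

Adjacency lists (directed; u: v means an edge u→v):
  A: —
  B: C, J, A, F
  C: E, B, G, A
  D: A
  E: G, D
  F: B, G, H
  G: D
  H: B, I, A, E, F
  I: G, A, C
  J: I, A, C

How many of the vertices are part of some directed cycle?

6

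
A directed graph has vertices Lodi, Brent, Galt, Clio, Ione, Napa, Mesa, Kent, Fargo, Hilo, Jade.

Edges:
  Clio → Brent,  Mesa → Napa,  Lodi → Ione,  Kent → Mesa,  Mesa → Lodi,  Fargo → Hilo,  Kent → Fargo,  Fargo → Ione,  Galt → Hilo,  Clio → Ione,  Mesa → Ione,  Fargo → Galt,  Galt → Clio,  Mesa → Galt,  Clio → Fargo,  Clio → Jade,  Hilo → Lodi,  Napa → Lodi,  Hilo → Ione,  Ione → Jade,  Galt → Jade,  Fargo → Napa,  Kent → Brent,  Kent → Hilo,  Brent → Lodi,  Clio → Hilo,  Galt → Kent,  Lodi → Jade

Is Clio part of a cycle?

Clio is on a cycle iff Clio can reach itself via ≥1 edge.
Clio → Fargo → Galt → Clio — yes.

Yes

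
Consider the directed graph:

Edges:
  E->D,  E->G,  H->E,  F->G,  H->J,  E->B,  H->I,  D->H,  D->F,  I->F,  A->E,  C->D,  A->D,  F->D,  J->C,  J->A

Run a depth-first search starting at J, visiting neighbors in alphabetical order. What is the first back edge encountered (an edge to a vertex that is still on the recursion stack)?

DFS from J (visiting neighbors in alphabetical order); mark gray on enter, black on exit:
J gray
  A gray
    D gray
      F gray
        F→D: D is gray → back edge
First back edge: F → D.

F→D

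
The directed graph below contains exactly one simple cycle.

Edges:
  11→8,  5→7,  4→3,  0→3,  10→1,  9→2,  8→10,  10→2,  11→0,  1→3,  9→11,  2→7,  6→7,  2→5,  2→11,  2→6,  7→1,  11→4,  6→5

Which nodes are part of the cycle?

DFS with gray/black marking from 2:
2 gray
  5 gray
    7 gray
      1 gray
        3 gray
        3 black
      1 black
    7 black
  5 black
  11 gray
    4 gray
      4→3: 3 black — skip
    4 black
    0 gray
      0→3: 3 black — skip
    0 black
    8 gray
      10 gray
        10→2: 2 is gray → back edge
Back edge closes the cycle 2 → 11 → 8 → 10 → 2; its vertices are {2, 8, 10, 11}.

2, 8, 10, 11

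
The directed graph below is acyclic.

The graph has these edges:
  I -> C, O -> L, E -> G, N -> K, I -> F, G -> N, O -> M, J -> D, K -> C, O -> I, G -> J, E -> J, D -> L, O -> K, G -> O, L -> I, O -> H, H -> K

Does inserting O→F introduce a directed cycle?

No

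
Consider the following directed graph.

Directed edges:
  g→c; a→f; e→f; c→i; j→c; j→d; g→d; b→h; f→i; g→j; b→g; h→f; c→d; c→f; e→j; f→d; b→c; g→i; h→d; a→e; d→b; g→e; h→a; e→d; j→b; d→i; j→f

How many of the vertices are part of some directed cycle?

9

A vertex is on a directed cycle iff it belongs to a strongly connected component of size ≥ 2 (or has a self-loop).
The vertices on cycles are {a, b, c, d, e, f, g, h, j} — 9 in total.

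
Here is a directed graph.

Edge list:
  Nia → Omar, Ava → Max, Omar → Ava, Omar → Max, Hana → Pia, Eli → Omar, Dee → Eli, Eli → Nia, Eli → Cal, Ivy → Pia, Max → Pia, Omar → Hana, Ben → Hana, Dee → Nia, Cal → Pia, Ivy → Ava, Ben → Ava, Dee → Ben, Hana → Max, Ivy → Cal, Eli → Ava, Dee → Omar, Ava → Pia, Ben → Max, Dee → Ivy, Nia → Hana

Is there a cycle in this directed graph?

No

DFS with white/gray/black marking, starting from Hana:
Hana gray
  Max gray
    Pia gray
    Pia black
  Max black
  Hana→Pia: Pia black — skip
Hana black
Ben gray
  Ava gray
    Ava→Max: Max black — skip
    Ava→Pia: Pia black — skip
  Ava black
  Ben→Hana: Hana black — skip
  Ben→Max: Max black — skip
Ben black
Nia gray
  Omar gray
    Omar→Max: Max black — skip
    Omar→Hana: Hana black — skip
    Omar→Ava: Ava black — skip
  Omar black
  Nia→Hana: Hana black — skip
Nia black
Eli gray
  Cal gray
    Cal→Pia: Pia black — skip
  Cal black
  Eli→Omar: Omar black — skip
  Eli→Ava: Ava black — skip
  Eli→Nia: Nia black — skip
Eli black
Dee gray
  Dee→Omar: Omar black — skip
  Ivy gray
    Ivy→Cal: Cal black — skip
    Ivy→Pia: Pia black — skip
    Ivy→Ava: Ava black — skip
  Ivy black
  Dee→Eli: Eli black — skip
  Dee→Ben: Ben black — skip
  Dee→Nia: Nia black — skip
Dee black
Every edge goes to a white or black vertex — no back edge, so the graph is acyclic.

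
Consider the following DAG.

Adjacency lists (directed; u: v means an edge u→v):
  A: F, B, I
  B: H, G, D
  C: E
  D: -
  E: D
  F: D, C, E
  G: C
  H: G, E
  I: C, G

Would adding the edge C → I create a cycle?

Adding C→I creates a cycle iff I can already reach C.
Path from I: I → C.
So I → … → C → I is a cycle.

Yes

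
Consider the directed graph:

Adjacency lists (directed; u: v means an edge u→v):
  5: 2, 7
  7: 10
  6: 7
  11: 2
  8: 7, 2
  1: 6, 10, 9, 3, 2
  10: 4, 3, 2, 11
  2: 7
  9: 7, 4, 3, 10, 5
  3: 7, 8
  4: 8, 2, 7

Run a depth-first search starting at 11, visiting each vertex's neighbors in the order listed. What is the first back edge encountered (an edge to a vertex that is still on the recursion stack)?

8->7

DFS from 11 (visiting each vertex's neighbors in the order listed); mark gray on enter, black on exit:
11 gray
  2 gray
    7 gray
      10 gray
        4 gray
          8 gray
            8→7: 7 is gray → back edge
First back edge: 8 → 7.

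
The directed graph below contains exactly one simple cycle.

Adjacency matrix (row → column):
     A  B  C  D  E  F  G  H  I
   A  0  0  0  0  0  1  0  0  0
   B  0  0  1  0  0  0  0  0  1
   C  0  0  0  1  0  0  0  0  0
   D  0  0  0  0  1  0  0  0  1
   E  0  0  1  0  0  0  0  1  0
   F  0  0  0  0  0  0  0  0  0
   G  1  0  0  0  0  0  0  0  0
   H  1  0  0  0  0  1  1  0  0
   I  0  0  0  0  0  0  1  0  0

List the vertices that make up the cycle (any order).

C, D, E

DFS with gray/black marking from C:
C gray
  D gray
    I gray
      G gray
        A gray
          F gray
          F black
        A black
      G black
    I black
    E gray
      E→C: C is gray → back edge
Back edge closes the cycle C → D → E → C; its vertices are {C, D, E}.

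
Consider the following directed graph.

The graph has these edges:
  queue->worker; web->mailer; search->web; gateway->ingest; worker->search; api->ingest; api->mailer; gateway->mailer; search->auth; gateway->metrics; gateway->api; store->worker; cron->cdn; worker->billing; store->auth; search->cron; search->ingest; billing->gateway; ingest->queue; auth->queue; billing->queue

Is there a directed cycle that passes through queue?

Yes

queue is on a cycle iff queue can reach itself via ≥1 edge.
queue → worker → billing → queue — yes.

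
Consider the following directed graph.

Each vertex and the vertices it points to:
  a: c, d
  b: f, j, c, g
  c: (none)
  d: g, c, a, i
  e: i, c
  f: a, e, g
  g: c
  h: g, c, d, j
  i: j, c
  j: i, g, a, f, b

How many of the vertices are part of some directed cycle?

7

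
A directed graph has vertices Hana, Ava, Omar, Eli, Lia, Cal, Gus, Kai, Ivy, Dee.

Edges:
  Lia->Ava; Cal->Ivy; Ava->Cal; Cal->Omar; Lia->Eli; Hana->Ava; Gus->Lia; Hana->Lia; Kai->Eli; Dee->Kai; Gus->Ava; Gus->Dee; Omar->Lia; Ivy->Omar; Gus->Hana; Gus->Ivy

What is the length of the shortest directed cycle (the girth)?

4

For each vertex v, BFS finds the shortest path from v back to v.
The shortest such closed walk is Ava → Cal → Omar → Lia → Ava, length 4.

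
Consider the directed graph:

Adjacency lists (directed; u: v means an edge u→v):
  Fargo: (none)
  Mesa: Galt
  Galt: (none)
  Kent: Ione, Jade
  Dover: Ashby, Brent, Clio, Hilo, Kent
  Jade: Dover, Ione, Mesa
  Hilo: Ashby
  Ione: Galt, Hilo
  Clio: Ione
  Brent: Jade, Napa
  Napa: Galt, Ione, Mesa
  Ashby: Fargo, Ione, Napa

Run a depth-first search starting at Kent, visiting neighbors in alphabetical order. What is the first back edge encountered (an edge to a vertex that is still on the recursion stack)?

Ashby->Ione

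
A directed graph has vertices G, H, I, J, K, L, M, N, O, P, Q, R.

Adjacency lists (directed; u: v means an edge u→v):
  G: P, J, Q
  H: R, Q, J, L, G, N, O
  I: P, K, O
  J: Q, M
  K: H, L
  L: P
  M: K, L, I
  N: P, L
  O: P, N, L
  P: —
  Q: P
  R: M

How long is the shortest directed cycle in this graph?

4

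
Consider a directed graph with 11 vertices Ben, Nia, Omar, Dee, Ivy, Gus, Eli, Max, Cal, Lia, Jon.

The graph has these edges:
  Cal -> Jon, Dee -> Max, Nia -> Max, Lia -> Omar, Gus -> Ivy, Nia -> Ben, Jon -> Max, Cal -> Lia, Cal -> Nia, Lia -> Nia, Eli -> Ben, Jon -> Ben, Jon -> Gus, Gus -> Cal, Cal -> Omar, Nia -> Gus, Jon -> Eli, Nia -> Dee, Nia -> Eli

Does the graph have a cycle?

Yes

DFS with white/gray/black marking, starting from Max:
Max gray
Max black
Ben gray
Ben black
Nia gray
  Gus gray
    Ivy gray
    Ivy black
    Cal gray
      Cal→Nia: Nia is gray → back edge
Back edge found, so a cycle exists: Nia → Gus → Cal → Nia.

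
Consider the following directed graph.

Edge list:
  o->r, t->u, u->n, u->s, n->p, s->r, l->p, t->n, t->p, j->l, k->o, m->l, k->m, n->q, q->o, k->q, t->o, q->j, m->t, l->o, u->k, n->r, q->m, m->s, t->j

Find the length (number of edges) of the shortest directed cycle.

For each vertex v, BFS finds the shortest path from v back to v.
The shortest such closed walk is k → m → t → u → k, length 4.

4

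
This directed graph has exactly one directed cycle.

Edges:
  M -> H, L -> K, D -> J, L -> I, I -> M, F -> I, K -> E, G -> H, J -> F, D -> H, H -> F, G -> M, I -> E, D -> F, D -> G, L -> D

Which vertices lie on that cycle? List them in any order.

F, H, I, M

DFS with gray/black marking from I:
I gray
  E gray
  E black
  M gray
    H gray
      F gray
        F→I: I is gray → back edge
Back edge closes the cycle I → M → H → F → I; its vertices are {F, H, I, M}.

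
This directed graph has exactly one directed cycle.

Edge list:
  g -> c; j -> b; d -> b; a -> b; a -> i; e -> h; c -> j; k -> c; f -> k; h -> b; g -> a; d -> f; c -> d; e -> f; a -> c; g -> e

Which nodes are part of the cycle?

c, d, f, k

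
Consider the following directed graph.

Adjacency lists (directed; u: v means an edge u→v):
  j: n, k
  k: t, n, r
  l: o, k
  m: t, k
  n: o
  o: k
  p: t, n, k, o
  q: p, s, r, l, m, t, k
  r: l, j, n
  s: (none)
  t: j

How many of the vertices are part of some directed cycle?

7

A vertex is on a directed cycle iff it belongs to a strongly connected component of size ≥ 2 (or has a self-loop).
The vertices on cycles are {j, k, l, n, o, r, t} — 7 in total.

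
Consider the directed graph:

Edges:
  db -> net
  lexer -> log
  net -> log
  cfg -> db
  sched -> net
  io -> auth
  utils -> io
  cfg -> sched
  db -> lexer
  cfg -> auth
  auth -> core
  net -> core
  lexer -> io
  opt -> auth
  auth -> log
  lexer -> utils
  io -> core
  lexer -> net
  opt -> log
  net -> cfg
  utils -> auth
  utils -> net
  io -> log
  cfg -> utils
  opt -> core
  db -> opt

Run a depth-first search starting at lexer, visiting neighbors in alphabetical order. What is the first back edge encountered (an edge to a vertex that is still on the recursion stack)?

db->lexer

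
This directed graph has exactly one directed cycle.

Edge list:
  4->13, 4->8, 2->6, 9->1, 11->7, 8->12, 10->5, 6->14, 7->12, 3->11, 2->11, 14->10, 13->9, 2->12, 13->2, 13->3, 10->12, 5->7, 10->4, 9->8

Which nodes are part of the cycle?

DFS with gray/black marking from 13:
13 gray
  2 gray
    12 gray
    12 black
    11 gray
      7 gray
        7→12: 12 black — skip
      7 black
    11 black
    6 gray
      14 gray
        10 gray
          4 gray
            4→13: 13 is gray → back edge
Back edge closes the cycle 13 → 2 → 6 → 14 → 10 → 4 → 13; its vertices are {2, 4, 6, 10, 13, 14}.

2, 4, 6, 10, 13, 14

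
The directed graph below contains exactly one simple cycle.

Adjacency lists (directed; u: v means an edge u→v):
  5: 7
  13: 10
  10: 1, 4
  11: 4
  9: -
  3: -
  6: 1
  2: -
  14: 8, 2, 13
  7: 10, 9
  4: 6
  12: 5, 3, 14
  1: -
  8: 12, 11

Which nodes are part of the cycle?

8, 12, 14

DFS with gray/black marking from 8:
8 gray
  12 gray
    5 gray
      7 gray
        10 gray
          1 gray
          1 black
          4 gray
            6 gray
              6→1: 1 black — skip
            6 black
          4 black
        10 black
        9 gray
        9 black
      7 black
    5 black
    3 gray
    3 black
    14 gray
      14→8: 8 is gray → back edge
Back edge closes the cycle 8 → 12 → 14 → 8; its vertices are {8, 12, 14}.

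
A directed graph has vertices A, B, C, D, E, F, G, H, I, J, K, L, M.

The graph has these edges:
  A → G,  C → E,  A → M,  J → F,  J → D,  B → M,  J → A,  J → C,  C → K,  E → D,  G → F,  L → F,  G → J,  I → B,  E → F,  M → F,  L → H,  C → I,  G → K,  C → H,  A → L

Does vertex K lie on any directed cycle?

No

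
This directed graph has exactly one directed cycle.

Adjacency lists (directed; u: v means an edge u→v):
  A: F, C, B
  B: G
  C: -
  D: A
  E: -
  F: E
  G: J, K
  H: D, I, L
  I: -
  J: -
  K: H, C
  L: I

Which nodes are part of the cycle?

A, B, D, G, H, K

DFS with gray/black marking from A:
A gray
  F gray
    E gray
    E black
  F black
  C gray
  C black
  B gray
    G gray
      J gray
      J black
      K gray
        H gray
          D gray
            D→A: A is gray → back edge
Back edge closes the cycle A → B → G → K → H → D → A; its vertices are {A, B, D, G, H, K}.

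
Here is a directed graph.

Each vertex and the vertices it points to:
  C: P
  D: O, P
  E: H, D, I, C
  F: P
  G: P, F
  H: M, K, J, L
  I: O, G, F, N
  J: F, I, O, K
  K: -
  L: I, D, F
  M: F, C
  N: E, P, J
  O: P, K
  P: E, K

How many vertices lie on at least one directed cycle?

13

A vertex is on a directed cycle iff it belongs to a strongly connected component of size ≥ 2 (or has a self-loop).
The vertices on cycles are {C, D, E, F, G, H, I, J, L, M, N, O, P} — 13 in total.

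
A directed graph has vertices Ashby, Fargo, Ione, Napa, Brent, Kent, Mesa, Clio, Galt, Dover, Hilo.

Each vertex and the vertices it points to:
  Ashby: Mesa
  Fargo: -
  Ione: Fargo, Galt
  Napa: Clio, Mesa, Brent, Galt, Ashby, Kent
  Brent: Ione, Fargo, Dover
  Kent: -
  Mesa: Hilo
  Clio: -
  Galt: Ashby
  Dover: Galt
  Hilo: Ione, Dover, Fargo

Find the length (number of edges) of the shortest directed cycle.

For each vertex v, BFS finds the shortest path from v back to v.
The shortest such closed walk is Mesa → Hilo → Dover → Galt → Ashby → Mesa, length 5.

5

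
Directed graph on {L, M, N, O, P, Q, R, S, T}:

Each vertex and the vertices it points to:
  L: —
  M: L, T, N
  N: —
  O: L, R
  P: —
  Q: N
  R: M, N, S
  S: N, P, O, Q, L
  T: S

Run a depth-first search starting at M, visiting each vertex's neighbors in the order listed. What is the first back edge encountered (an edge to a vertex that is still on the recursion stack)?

R→M

DFS from M (visiting each vertex's neighbors in the order listed); mark gray on enter, black on exit:
M gray
  L gray
  L black
  T gray
    S gray
      N gray
      N black
      P gray
      P black
      O gray
        O→L: L black — skip
        R gray
          R→M: M is gray → back edge
First back edge: R → M.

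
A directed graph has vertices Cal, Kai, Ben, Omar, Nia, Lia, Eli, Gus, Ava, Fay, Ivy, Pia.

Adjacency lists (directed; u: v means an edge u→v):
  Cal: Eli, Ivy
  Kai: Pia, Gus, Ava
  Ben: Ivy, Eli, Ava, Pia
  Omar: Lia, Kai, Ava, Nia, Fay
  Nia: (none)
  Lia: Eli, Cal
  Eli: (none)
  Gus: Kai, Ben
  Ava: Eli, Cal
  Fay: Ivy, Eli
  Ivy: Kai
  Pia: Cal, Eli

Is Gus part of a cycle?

Yes

Gus is on a cycle iff Gus can reach itself via ≥1 edge.
Gus → Kai → Gus — yes.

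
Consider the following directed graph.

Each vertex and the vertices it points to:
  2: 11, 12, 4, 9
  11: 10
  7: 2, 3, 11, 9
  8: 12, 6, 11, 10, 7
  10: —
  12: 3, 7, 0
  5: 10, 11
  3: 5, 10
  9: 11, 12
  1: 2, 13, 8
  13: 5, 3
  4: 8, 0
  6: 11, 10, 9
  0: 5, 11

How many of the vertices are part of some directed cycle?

A vertex is on a directed cycle iff it belongs to a strongly connected component of size ≥ 2 (or has a self-loop).
The vertices on cycles are {2, 4, 6, 7, 8, 9, 12} — 7 in total.

7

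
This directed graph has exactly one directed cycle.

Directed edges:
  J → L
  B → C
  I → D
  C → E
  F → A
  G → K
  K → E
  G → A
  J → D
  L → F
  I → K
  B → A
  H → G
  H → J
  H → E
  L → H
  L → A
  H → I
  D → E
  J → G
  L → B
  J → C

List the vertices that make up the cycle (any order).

DFS with gray/black marking from L:
L gray
  B gray
    C gray
      E gray
      E black
    C black
    A gray
    A black
  B black
  L→A: A black — skip
  H gray
    G gray
      G→A: A black — skip
      K gray
        K→E: E black — skip
      K black
    G black
    J gray
      J→C: C black — skip
      D gray
        D→E: E black — skip
      D black
      J→L: L is gray → back edge
Back edge closes the cycle L → H → J → L; its vertices are {H, J, L}.

H, J, L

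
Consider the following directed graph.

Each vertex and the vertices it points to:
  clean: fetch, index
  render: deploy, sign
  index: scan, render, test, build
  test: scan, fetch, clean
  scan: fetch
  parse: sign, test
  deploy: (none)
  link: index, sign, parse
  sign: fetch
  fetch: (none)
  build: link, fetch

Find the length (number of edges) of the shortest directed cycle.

3

For each vertex v, BFS finds the shortest path from v back to v.
The shortest such closed walk is link → index → build → link, length 3.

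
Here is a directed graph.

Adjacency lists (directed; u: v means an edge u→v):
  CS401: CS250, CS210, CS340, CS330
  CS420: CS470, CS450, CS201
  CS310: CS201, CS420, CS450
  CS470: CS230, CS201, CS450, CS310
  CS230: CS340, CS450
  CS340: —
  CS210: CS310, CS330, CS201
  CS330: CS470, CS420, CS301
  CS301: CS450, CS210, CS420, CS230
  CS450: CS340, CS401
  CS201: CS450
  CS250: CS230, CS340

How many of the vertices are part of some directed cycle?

A vertex is on a directed cycle iff it belongs to a strongly connected component of size ≥ 2 (or has a self-loop).
The vertices on cycles are {CS201, CS210, CS230, CS250, CS301, CS310, CS330, CS401, CS420, CS450, CS470} — 11 in total.

11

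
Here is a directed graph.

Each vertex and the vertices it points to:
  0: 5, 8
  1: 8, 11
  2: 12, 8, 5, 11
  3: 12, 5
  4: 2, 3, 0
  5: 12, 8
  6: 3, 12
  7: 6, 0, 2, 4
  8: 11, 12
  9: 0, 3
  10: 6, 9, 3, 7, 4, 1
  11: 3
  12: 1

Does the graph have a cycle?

DFS with white/gray/black marking, starting from 10:
10 gray
  6 gray
    3 gray
      12 gray
        1 gray
          8 gray
            11 gray
              11→3: 3 is gray → back edge
Back edge found, so a cycle exists: 3 → 12 → 1 → 8 → 11 → 3.

Yes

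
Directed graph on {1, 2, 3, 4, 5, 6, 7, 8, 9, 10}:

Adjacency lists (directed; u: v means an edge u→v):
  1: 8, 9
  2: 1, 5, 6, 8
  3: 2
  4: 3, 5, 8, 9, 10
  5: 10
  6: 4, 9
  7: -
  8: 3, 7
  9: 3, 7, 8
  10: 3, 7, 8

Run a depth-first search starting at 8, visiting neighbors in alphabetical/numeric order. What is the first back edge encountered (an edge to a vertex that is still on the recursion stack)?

1->8

DFS from 8 (visiting neighbors in alphabetical/numeric order); mark gray on enter, black on exit:
8 gray
  3 gray
    2 gray
      1 gray
        1→8: 8 is gray → back edge
First back edge: 1 → 8.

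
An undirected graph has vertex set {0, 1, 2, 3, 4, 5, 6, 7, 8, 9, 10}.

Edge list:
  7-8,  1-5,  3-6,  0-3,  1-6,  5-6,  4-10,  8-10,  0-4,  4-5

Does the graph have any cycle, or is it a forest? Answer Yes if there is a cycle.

DFS, tracking each vertex's parent; an edge to a visited non-parent vertex closes a cycle.
Start from 5:
visit 5 (parent –)
  visit 1 (parent 5)
    1–5: parent, skip
    visit 6 (parent 1)
      6–5: 5 visited and ≠ parent → cycle
Cycle: 5 – 1 – 6 – 5.

Yes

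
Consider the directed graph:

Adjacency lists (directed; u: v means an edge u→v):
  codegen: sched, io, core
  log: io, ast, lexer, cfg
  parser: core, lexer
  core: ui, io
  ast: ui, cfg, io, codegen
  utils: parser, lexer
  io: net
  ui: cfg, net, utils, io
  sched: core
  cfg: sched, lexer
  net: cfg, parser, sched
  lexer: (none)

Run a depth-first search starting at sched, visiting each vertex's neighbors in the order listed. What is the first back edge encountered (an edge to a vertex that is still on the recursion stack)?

cfg->sched

DFS from sched (visiting each vertex's neighbors in the order listed); mark gray on enter, black on exit:
sched gray
  core gray
    ui gray
      cfg gray
        cfg→sched: sched is gray → back edge
First back edge: cfg → sched.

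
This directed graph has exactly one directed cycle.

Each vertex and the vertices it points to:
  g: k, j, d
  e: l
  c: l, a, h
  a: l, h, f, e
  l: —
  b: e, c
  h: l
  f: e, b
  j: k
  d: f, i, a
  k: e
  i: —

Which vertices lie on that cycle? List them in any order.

a, b, c, f

DFS with gray/black marking from f:
f gray
  e gray
    l gray
    l black
  e black
  b gray
    b→e: e black — skip
    c gray
      c→l: l black — skip
      a gray
        a→l: l black — skip
        h gray
          h→l: l black — skip
        h black
        a→f: f is gray → back edge
Back edge closes the cycle f → b → c → a → f; its vertices are {a, b, c, f}.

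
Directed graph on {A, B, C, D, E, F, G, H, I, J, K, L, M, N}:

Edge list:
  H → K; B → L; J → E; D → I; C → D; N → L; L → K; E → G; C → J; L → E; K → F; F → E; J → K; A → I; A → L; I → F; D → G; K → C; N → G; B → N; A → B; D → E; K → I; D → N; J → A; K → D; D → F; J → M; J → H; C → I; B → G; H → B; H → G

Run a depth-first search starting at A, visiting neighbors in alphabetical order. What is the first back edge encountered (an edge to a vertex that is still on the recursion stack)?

DFS from A (visiting neighbors in alphabetical order); mark gray on enter, black on exit:
A gray
  B gray
    G gray
    G black
    L gray
      E gray
        E→G: G black — skip
      E black
      K gray
        C gray
          D gray
            D→E: E black — skip
            F gray
              F→E: E black — skip
            F black
            D→G: G black — skip
            I gray
              I→F: F black — skip
            I black
            N gray
              N→G: G black — skip
              N→L: L is gray → back edge
First back edge: N → L.

N→L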